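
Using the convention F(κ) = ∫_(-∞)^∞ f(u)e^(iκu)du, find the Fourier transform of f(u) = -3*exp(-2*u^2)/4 -3*sqrt(2)*sqrt(pi)*exp(-κ^2/8)/8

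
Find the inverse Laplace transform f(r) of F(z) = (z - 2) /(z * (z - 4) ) exp(2 * r) * cosh(2 * r) 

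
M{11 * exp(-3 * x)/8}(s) 11 * gamma(s)/(8 * 3^s)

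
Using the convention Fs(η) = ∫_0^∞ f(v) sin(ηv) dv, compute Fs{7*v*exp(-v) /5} 14*η/(5*(η^2+1) ^2) 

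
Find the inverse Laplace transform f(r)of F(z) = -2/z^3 -r^2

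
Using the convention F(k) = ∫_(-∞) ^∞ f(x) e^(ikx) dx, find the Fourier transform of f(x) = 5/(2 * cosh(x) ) 5 * pi/(2 * cosh(pi * k/2) ) 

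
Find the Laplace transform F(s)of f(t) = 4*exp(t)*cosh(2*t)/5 4*(s - 1)/(5*((s - 1)^2 - 4))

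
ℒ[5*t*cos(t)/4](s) 5*(s^2 - 1)/(4*(s^2 + 1)^2)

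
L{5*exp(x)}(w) 5/(w - 1)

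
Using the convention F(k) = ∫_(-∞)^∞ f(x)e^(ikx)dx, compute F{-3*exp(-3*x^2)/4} -sqrt(3)*sqrt(pi)*exp(-k^2/12)/4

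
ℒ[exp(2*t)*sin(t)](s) 1/((s - 2)^2+1)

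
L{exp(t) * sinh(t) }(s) 1/(s * (s - 2) ) 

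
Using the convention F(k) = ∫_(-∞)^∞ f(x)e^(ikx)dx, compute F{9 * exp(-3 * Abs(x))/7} 54/(7 * (k^2 + 9))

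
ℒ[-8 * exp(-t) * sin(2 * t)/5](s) -16/(5 * (s + 1)^2 + 20)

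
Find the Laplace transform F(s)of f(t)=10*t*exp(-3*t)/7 10/(7*(s + 3)^2)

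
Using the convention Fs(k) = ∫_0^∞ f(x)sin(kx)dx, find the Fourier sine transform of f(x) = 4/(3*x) 2*pi/3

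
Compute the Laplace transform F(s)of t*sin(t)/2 s/(s^2 + 1)^2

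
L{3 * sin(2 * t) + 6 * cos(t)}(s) 6 * s/(s^2 + 1) + 6/(s^2 + 4)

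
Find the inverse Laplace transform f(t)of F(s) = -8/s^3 -4 * t^2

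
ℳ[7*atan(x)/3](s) -7*pi*sec(pi*s/2)/(6*s)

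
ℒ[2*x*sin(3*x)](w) 12*w/(w^2 + 9)^2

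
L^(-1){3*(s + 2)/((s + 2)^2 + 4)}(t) 3*exp(-2*t)*cos(2*t)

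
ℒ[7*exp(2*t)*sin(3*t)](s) 21/((s - 2)^2+9)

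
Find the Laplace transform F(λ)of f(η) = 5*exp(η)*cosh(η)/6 5*(λ - 1)/(6*λ*(λ - 2))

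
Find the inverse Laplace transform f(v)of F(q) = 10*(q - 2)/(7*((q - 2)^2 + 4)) 10*exp(2*v)*cos(2*v)/7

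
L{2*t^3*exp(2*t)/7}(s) 12/(7*(s - 2)^4)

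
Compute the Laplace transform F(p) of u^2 2/p^3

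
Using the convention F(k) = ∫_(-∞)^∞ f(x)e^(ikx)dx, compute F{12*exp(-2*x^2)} 6*sqrt(2)*sqrt(pi)*exp(-k^2/8)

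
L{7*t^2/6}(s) 7/(3*s^3)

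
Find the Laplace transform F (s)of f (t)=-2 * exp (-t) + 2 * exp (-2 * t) 2/ (s + 2)-2/ (s + 1)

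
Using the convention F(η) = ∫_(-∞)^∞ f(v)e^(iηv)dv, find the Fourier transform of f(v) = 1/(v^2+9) pi*exp(-3*Abs(η))/3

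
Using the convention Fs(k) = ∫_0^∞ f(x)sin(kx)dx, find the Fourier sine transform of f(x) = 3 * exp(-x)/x 3 * atan(k)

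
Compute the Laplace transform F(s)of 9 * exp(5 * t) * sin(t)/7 9/(7 * ((s - 5)^2 + 1))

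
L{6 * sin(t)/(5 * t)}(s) 6 * atan(1/s)/5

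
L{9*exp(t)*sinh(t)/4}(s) 9/(4*s*(s - 2))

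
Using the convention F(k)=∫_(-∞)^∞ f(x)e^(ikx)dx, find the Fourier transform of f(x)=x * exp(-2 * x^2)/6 sqrt(2) * I * sqrt(pi) * k * exp(-k^2/8)/48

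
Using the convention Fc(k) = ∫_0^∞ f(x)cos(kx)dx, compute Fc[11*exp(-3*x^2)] 11*sqrt(3)*sqrt(pi)*exp(-k^2/12)/6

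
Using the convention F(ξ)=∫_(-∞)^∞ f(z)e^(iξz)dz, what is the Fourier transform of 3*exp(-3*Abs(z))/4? 9/(2*(ξ^2+9))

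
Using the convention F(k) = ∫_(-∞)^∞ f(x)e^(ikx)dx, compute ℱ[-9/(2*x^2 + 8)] -9*pi*exp(-2*Abs(k))/4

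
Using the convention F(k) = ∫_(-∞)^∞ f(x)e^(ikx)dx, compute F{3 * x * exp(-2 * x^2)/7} 3 * sqrt(2) * I * sqrt(pi) * k * exp(-k^2/8)/56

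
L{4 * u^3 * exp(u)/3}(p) 8/(p - 1)^4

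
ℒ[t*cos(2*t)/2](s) (s^2 - 4)/(2*(s^2 + 4)^2)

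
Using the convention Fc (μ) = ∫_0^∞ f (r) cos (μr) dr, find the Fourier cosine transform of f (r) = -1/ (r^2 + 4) -pi*exp (-2*μ) /4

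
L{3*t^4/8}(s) 9/s^5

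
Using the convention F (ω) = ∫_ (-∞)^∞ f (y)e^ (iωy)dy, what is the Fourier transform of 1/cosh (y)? pi/cosh (pi * ω/2)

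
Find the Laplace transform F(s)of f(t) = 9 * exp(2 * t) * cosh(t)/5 9 * (s - 2)/(5 * ((s - 2)^2-1))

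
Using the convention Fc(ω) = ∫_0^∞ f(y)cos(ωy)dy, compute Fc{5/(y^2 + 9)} 5*pi*exp(-3*ω)/6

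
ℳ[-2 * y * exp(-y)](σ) -2 * gamma(σ+1) 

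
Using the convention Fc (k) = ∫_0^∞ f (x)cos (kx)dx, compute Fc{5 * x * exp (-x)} 5 * (1 - k^2)/ (k^2 + 1)^2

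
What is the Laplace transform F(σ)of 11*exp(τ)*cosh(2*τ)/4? 11*(σ - 1)/(4*((σ - 1)^2 - 4))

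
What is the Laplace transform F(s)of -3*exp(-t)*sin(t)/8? -3/(8*(s + 1)^2 + 8)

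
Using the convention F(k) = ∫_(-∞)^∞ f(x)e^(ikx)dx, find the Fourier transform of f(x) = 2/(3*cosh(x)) 2*pi/(3*cosh(pi*k/2))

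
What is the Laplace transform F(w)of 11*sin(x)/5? 11/(5*(w^2 + 1))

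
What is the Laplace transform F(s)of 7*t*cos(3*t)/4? 7*(s^2-9)/(4*(s^2 + 9)^2)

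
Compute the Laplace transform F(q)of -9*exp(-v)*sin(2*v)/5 -18/(5*(q + 1)^2 + 20)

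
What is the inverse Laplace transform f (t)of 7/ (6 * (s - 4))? 7 * exp (4 * t)/6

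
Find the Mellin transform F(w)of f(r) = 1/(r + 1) pi * csc(pi * w)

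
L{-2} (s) -2/s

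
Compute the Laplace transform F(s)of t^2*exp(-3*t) 2/(s + 3)^3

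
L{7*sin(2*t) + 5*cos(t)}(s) 14/(s^2 + 4) + 5*s/(s^2 + 1)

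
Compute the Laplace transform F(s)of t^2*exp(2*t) 2/(s - 2)^3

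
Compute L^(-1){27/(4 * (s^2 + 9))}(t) 9 * sin(3 * t)/4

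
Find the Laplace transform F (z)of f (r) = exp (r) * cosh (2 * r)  (z - 1)/ ( (z - 1)^2 - 4)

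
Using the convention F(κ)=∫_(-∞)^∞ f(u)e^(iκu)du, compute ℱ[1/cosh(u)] pi/cosh(pi*κ/2)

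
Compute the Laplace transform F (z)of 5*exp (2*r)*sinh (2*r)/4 5/ (2*z*(z - 4))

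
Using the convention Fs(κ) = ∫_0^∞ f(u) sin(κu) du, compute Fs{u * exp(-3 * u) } 6 * κ/(κ^2+9) ^2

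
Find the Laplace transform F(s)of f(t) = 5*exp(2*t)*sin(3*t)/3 5/((s - 2)^2+9)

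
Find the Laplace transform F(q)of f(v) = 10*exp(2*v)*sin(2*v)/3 20/(3*((q - 2)^2 + 4))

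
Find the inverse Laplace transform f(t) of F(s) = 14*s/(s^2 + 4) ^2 7*t*sin(2*t) /2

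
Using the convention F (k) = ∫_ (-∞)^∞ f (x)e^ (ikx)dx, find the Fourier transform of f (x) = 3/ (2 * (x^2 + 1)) 3 * pi * exp (-Abs (k))/2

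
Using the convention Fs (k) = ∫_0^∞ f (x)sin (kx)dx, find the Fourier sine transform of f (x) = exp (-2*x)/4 k/ (4*(k^2 + 4))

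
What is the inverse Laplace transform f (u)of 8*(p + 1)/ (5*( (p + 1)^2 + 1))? 8*exp (-u)*cos (u)/5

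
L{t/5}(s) 1/(5 * s^2) 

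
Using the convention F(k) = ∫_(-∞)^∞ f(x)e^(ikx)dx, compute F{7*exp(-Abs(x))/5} 14/(5*(k^2 + 1))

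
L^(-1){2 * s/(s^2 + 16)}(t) 2 * cos(4 * t)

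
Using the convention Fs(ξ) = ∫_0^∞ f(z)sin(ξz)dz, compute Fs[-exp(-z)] -ξ/(ξ^2 + 1)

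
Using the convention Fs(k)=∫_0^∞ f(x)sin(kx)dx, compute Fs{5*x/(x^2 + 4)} 5*pi*exp(-2*k)/2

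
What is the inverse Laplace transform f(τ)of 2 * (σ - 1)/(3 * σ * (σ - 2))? 2 * exp(τ) * cosh(τ)/3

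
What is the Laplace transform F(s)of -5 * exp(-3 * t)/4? -5/(4 * s + 12)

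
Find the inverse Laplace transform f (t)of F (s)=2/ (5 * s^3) t^2/5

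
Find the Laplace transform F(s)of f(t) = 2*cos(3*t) 2*s/(s^2 + 9)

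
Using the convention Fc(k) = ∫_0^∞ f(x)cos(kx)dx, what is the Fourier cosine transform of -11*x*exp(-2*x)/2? 11*(k^2 - 4)/(2*(k^2+4)^2)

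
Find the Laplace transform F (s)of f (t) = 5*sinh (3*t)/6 5/ (2*(s^2 - 9))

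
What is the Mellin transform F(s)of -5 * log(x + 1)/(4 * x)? 5 * pi * csc(pi * s)/(4 * (s - 1))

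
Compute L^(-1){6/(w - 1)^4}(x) x^3*exp(x)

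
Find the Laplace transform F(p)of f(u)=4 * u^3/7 24/(7 * p^4)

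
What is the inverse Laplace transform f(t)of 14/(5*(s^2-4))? 7*sinh(2*t)/5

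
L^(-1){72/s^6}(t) 3 * t^5/5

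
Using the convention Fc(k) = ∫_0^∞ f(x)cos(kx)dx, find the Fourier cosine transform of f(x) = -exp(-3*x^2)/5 -sqrt(3)*sqrt(pi)*exp(-k^2/12)/30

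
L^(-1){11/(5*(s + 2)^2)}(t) 11*t*exp(-2*t)/5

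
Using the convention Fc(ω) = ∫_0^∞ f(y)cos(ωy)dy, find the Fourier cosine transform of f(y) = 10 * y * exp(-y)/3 10 * (1 - ω^2)/(3 * (ω^2 + 1)^2)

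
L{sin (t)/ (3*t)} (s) atan (1/s)/3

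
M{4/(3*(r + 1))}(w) 4*pi*csc(pi*w)/3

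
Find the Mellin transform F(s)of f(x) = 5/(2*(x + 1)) 5*pi*csc(pi*s)/2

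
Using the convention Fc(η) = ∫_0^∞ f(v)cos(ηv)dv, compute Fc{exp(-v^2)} sqrt(pi) * exp(-η^2/4)/2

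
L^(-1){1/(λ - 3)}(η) exp(3*η)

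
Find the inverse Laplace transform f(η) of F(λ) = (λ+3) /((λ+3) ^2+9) exp(-3 * η) * cos(3 * η) 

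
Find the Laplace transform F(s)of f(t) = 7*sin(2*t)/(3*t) 7*atan(2/s)/3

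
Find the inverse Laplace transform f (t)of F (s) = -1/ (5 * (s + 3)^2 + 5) -exp (-3 * t) * sin (t)/5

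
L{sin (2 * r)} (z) 2/ (z^2 + 4)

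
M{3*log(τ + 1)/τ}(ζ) -3*pi*csc(pi*ζ)/(ζ - 1)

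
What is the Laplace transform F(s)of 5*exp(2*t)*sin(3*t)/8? 15/(8*((s - 2)^2 + 9))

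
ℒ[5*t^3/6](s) 5/s^4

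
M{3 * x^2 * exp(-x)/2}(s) 3 * gamma(s + 2)/2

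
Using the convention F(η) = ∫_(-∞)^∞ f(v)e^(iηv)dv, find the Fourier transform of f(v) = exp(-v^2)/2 sqrt(pi) * exp(-η^2/4)/2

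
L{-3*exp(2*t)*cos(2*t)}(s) 3*(2 - s)/((s - 2)^2 + 4)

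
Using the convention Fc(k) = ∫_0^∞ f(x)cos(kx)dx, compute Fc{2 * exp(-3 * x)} 6/(k^2 + 9)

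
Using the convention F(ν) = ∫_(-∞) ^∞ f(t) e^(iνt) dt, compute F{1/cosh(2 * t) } pi/(2 * cosh(pi * ν/4) ) 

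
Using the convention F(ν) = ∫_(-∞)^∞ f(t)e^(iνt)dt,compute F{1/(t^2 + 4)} pi * exp(-2 * Abs(ν))/2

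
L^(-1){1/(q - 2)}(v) exp(2 * v)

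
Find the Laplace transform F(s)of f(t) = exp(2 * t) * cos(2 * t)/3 (s - 2)/(3 * ((s - 2)^2 + 4))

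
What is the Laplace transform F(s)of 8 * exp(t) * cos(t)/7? 8 * (s - 1)/(7 * ((s - 1)^2+1))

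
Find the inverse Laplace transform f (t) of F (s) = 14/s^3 7*t^2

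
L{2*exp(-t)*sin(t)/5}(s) 2/(5*((s + 1)^2 + 1))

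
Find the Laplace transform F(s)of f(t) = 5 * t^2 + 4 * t 4/s^2 + 10/s^3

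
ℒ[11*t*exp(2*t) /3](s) 11/(3*(s - 2) ^2) 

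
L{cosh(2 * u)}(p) p/(p^2 - 4)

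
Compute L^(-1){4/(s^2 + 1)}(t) 4*sin(t)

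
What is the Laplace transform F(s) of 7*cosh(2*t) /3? 7*s/(3*(s^2 - 4) ) 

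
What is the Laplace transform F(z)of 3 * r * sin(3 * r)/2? 9 * z/(z^2+9)^2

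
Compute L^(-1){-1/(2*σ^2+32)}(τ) -sin(4*τ)/8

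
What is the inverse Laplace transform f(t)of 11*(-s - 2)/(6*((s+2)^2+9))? -11*exp(-2*t)*cos(3*t)/6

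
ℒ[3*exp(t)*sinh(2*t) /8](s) 3/(4*((s - 1) ^2 - 4) ) 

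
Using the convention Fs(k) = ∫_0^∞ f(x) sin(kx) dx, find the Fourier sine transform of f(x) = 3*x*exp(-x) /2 3*k/(k^2 + 1) ^2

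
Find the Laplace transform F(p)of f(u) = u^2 2/p^3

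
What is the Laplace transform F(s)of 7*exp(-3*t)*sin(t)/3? 7/(3*((s + 3)^2 + 1))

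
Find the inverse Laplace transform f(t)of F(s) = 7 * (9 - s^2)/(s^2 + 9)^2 -7 * t * cos(3 * t)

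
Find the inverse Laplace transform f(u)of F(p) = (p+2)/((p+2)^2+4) exp(-2*u)*cos(2*u)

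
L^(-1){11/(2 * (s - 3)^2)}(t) 11 * t * exp(3 * t)/2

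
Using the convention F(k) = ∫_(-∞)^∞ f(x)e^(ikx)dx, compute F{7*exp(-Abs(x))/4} 7/(2*(k^2+1))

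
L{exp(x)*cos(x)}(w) (w - 1)/((w - 1)^2 + 1)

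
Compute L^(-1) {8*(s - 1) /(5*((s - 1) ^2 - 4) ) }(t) 8*exp(t)*cosh(2*t) /5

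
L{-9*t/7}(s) -9/(7*s^2)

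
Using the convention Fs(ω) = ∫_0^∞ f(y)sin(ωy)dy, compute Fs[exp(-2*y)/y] atan(ω/2)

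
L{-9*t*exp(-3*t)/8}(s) -9/(8*(s + 3)^2)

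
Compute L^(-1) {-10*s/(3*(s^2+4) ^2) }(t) -5*t*sin(2*t) /6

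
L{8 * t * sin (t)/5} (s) 16 * s/ (5 * (s^2 + 1)^2)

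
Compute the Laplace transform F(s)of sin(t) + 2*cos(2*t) 1/(s^2 + 1) + 2*s/(s^2 + 4)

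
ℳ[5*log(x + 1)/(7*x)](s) -5*pi*csc(pi*s)/(7*s - 7)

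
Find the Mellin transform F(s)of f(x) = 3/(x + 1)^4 gamma(s) * gamma(4 - s)/2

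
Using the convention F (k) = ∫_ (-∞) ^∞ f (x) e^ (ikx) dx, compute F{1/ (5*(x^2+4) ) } pi*exp (-2*Abs (k) ) /10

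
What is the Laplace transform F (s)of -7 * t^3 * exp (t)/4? -21/ (2 * (s - 1)^4)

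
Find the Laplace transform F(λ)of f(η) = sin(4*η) 4/(λ^2 + 16)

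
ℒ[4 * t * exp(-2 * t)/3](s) 4/(3 * (s + 2)^2)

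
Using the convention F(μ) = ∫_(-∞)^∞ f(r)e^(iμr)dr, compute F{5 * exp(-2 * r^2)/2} 5 * sqrt(2) * sqrt(pi) * exp(-μ^2/8)/4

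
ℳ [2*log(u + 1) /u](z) -2*pi*csc(pi*z) /(z - 1) 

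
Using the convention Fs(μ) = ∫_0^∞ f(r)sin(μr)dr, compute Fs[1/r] pi/2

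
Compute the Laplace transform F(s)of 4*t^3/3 8/s^4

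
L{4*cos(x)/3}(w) 4*w/(3*(w^2+1))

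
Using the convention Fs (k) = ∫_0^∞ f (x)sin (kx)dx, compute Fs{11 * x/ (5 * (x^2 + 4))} 11 * pi * exp (-2 * k)/10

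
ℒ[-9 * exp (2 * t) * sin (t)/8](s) -9/ (8 * (s - 2)^2+8)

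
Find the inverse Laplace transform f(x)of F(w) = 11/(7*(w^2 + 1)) 11*sin(x)/7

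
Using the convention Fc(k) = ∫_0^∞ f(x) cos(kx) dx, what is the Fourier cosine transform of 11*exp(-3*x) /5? 33/(5*(k^2 + 9) ) 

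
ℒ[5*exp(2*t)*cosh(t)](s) 5*(s - 2)/((s - 2)^2-1)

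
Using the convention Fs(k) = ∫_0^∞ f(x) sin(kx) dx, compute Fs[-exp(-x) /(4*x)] -atan(k) /4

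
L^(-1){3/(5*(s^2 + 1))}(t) 3*sin(t)/5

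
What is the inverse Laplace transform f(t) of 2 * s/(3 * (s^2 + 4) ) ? 2 * cos(2 * t) /3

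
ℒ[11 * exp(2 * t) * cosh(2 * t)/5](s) 11 * (s - 2)/(5 * s * (s - 4))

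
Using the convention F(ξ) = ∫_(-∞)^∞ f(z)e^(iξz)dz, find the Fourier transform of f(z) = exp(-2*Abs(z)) 4/(ξ^2 + 4)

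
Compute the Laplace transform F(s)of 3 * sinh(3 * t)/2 9/(2 * (s^2 - 9))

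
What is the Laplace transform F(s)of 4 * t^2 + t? 8/s^3 + s^(-2)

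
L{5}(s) 5/s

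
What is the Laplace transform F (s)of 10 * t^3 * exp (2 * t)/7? 60/ (7 * (s - 2)^4)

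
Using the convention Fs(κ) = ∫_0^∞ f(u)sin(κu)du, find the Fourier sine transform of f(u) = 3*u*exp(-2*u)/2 6*κ/(κ^2 + 4)^2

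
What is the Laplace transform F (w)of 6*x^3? 36/w^4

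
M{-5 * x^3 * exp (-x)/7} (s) -5 * gamma (s + 3)/7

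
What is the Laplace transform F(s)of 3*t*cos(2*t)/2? 3*(s^2 - 4)/(2*(s^2 + 4)^2)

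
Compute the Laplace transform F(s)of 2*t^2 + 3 4/s^3 + 3/s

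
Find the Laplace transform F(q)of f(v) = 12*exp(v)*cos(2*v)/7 12*(q - 1)/(7*((q - 1)^2 + 4))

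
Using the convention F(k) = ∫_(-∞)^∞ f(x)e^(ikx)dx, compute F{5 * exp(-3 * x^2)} 5 * sqrt(3) * sqrt(pi) * exp(-k^2/12)/3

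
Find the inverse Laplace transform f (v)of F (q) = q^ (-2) v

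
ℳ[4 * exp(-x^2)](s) 2 * gamma(s/2)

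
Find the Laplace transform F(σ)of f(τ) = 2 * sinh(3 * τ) 6/(σ^2 - 9)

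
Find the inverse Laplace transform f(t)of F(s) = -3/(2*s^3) -3*t^2/4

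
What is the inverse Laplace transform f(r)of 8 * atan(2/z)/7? 8 * sin(2 * r)/(7 * r)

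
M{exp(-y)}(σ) gamma(σ)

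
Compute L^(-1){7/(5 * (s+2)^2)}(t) 7 * t * exp(-2 * t)/5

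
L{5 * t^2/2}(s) 5/s^3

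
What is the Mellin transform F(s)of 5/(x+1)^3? 5*pi*(s - 2)*(s - 1)/(2*sin(pi*s))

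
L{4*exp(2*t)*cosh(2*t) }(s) 4*(s - 2) /(s*(s - 4) ) 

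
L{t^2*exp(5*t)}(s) 2/(s - 5)^3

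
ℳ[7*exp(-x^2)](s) 7*gamma(s/2) /2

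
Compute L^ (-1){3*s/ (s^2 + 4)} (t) 3*cos (2*t)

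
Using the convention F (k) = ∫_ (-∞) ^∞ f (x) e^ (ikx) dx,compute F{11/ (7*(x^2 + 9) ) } 11*pi*exp (-3*Abs (k) ) /21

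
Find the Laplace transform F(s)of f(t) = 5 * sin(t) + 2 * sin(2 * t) 4/(s^2 + 4) + 5/(s^2 + 1)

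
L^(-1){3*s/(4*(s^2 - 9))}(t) 3*cosh(3*t)/4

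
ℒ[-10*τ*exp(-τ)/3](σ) -10/(3*(σ + 1)^2)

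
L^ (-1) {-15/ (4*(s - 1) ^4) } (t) -5*t^3*exp (t) /8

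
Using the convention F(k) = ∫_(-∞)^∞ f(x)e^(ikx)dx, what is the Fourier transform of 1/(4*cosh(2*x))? pi/(8*cosh(pi*k/4))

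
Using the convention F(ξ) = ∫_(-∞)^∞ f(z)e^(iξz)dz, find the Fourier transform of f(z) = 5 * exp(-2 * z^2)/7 5 * sqrt(2) * sqrt(pi) * exp(-ξ^2/8)/14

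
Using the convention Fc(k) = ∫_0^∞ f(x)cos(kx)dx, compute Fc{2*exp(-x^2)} sqrt(pi)*exp(-k^2/4)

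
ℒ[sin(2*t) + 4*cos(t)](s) 4*s/(s^2 + 1) + 2/(s^2 + 4)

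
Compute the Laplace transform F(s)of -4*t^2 -8/s^3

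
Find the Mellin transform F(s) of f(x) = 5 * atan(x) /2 -5 * pi * sec(pi * s/2) /(4 * s) 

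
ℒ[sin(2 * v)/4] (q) 1/(2 * (q^2 + 4))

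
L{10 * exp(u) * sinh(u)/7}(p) 10/(7 * p * (p - 2))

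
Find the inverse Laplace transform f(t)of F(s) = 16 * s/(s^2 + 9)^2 8 * t * sin(3 * t)/3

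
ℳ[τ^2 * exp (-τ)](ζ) gamma (ζ + 2)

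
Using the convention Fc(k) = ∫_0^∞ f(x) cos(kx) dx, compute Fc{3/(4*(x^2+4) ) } 3*pi*exp(-2*k) /16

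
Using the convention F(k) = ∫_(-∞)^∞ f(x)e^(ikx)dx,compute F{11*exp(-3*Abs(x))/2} 33/(k^2+9)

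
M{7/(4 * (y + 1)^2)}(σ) -7 * pi * (σ - 1)/(4 * sin(pi * σ))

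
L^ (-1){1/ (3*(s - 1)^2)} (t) t*exp (t)/3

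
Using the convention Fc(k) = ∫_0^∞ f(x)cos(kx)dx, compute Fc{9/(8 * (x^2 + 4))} 9 * pi * exp(-2 * k)/32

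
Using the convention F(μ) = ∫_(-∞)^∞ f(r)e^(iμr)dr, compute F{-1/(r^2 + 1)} -pi*exp(-Abs(μ))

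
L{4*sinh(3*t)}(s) 12/(s^2-9)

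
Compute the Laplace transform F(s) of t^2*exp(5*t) 2/(s - 5) ^3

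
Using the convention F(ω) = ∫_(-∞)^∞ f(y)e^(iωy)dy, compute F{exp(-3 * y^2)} sqrt(3) * sqrt(pi) * exp(-ω^2/12)/3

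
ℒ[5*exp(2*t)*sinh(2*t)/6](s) 5/(3*s*(s - 4))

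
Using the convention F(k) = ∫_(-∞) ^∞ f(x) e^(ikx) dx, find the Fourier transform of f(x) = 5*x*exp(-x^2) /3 5*I*sqrt(pi)*k*exp(-k^2/4) /6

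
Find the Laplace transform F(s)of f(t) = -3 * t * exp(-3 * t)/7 -3/(7 * (s+3)^2)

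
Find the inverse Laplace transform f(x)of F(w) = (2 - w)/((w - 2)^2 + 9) -exp(2*x)*cos(3*x)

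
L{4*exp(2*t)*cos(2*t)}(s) 4*(s - 2)/((s - 2)^2 + 4)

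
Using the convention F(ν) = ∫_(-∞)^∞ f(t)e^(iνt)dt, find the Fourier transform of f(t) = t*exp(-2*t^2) sqrt(2)*I*sqrt(pi)*ν*exp(-ν^2/8)/8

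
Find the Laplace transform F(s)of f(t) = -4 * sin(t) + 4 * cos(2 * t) 4 * s/(s^2 + 4) - 4/(s^2 + 1)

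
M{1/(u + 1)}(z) pi*csc(pi*z)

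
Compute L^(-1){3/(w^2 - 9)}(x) sinh(3*x)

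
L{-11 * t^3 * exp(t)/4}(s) -33/(2 * (s - 1)^4)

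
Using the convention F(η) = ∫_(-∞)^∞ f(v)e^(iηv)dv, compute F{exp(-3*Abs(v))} 6/(η^2 + 9)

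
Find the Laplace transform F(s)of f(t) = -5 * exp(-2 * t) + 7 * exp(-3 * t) 7/(s + 3) - 5/(s + 2)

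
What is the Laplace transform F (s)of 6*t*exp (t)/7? 6/ (7*(s - 1)^2)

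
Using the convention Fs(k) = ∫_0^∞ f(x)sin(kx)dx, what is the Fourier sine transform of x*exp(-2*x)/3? 4*k/(3*(k^2 + 4)^2)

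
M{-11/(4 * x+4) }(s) -11 * pi * csc(pi * s) /4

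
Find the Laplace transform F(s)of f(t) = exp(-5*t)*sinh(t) 1/((s+5)^2 - 1)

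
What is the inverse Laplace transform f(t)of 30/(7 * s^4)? 5 * t^3/7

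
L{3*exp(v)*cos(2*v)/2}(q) 3*(q - 1)/(2*((q - 1)^2+4))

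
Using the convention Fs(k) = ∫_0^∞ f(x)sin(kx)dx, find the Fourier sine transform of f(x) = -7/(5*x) -7*pi/10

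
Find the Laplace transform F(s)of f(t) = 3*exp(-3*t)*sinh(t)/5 3/(5*((s + 3)^2 - 1))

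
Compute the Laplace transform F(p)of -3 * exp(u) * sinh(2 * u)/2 -3/((p - 1)^2 - 4)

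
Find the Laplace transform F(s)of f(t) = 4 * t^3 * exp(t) 24/(s - 1)^4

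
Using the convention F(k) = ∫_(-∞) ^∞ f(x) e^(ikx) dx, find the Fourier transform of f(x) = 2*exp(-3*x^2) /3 2*sqrt(3)*sqrt(pi)*exp(-k^2/12) /9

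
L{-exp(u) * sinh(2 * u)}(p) -2/((p - 1)^2 - 4)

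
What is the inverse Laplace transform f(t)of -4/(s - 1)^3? -2 * t^2 * exp(t)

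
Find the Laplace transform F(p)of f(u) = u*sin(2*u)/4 p/(p^2 + 4)^2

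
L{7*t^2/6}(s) 7/(3*s^3)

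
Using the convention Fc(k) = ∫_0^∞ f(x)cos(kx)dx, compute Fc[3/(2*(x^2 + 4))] 3*pi*exp(-2*k)/8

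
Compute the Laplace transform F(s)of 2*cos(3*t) 2*s/(s^2 + 9)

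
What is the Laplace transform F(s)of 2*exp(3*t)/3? 2/(3*(s - 3))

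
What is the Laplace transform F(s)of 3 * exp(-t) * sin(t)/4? 3/(4 * ((s + 1)^2 + 1))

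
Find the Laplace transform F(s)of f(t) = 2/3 2/(3*s)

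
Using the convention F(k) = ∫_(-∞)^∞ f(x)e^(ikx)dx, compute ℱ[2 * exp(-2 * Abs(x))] 8/(k^2 + 4)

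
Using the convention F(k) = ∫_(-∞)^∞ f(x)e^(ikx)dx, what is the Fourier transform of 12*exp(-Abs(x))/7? 24/(7*(k^2 + 1))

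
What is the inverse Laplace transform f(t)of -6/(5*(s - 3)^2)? -6*t*exp(3*t)/5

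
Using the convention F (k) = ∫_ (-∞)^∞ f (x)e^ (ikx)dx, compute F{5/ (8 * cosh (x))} 5 * pi/ (8 * cosh (pi * k/2))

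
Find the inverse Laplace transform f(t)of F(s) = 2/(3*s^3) t^2/3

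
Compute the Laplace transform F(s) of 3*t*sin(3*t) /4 9*s/(2*(s^2 + 9) ^2) 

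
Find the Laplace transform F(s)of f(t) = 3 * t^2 6/s^3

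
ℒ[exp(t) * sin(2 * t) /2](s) 1/((s - 1) ^2 + 4) 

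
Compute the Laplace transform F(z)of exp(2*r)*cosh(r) (z - 2)/((z - 2)^2 - 1)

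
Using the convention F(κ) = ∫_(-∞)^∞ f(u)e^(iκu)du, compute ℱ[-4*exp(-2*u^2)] -2*sqrt(2)*sqrt(pi)*exp(-κ^2/8)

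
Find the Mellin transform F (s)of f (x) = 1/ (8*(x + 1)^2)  (-pi*s + pi)/ (8*sin (pi*s))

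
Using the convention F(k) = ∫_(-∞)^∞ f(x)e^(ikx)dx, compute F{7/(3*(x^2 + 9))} 7*pi*exp(-3*Abs(k))/9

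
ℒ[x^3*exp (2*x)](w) 6/ (w - 2)^4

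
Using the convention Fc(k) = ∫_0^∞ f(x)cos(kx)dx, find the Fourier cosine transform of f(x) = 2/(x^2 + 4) pi*exp(-2*k)/2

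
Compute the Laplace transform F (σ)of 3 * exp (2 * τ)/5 3/ (5 * (σ - 2))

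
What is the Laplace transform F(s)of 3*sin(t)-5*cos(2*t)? 3/(s^2 + 1)-5*s/(s^2 + 4)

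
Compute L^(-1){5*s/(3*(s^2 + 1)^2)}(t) 5*t*sin(t)/6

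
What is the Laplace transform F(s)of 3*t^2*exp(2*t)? 6/(s - 2)^3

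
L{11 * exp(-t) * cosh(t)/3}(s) 11 * (s + 1)/(3 * s * (s + 2))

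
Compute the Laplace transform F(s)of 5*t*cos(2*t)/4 5*(s^2 - 4)/(4*(s^2 + 4)^2)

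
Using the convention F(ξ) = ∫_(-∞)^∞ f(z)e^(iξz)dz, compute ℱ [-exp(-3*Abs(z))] -6/(ξ^2 + 9)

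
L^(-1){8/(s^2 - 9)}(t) 8*sinh(3*t)/3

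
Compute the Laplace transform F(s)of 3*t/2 3/(2*s^2)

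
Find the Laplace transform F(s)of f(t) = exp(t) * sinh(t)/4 1/(4 * s * (s - 2))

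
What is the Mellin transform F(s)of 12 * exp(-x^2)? 6 * gamma(s/2)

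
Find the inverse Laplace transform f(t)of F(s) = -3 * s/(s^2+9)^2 -t * sin(3 * t)/2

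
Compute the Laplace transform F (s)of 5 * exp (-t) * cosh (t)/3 5 * (s+1)/ (3 * s * (s+2))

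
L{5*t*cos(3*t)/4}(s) 5*(s^2-9)/(4*(s^2 + 9)^2)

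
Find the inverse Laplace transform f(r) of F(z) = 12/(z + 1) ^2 12*r*exp(-r) 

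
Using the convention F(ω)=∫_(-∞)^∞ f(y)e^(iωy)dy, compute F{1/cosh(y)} pi/cosh(pi*ω/2)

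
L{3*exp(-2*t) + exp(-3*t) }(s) 1/(s + 3) + 3/(s + 2) 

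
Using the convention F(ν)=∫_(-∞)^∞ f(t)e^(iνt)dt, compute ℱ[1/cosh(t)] pi/cosh(pi*ν/2)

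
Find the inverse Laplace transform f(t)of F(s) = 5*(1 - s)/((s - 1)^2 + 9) -5*exp(t)*cos(3*t)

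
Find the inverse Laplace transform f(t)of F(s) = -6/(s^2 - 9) -2*sinh(3*t)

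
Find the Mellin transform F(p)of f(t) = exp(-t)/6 gamma(p)/6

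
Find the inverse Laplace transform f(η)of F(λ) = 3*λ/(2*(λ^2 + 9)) 3*cos(3*η)/2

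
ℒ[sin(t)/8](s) 1/(8*(s^2 + 1))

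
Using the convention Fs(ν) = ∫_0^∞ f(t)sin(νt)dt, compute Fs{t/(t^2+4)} pi * exp(-2 * ν)/2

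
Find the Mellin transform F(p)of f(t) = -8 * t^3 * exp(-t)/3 -8 * gamma(p + 3)/3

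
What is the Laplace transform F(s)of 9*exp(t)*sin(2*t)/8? 9/(4*((s - 1)^2 + 4))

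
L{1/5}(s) 1/(5*s)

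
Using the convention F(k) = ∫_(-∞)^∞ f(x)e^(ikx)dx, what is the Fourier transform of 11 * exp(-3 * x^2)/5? 11 * sqrt(3) * sqrt(pi) * exp(-k^2/12)/15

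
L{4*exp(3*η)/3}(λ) 4/(3*(λ - 3))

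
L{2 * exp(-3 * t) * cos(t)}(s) 2 * (s + 3)/((s + 3)^2 + 1)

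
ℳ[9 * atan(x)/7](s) -9 * pi * sec(pi * s/2)/(14 * s)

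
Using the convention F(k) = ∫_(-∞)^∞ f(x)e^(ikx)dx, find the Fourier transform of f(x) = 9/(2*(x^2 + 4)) 9*pi*exp(-2*Abs(k))/4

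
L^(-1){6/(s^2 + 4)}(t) 3*sin(2*t)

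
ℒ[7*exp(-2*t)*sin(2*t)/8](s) 7/(4*((s+2)^2+4))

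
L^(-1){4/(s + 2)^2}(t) 4 * t * exp(-2 * t)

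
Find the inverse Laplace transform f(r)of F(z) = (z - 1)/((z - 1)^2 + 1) exp(r)*cos(r)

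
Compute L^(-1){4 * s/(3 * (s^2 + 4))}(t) 4 * cos(2 * t)/3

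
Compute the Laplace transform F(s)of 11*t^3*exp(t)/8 33/(4*(s - 1)^4)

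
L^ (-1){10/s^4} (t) 5 * t^3/3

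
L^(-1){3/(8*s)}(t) 3/8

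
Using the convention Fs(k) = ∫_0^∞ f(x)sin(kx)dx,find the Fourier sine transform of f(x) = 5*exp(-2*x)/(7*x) 5*atan(k/2)/7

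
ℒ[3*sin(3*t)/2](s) 9/(2*(s^2 + 9))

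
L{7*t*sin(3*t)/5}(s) 42*s/(5*(s^2 + 9)^2)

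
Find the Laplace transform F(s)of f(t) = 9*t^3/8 27/(4*s^4)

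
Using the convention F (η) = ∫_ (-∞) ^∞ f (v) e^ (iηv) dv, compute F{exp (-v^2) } sqrt (pi) * exp (-η^2/4) 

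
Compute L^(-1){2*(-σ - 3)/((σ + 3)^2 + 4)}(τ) -2*exp(-3*τ)*cos(2*τ)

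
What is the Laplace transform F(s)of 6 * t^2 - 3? 12/s^3 - 3/s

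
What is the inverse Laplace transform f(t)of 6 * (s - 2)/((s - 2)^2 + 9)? 6 * exp(2 * t) * cos(3 * t)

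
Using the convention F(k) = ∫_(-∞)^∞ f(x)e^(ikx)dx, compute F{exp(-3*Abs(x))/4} 3/(2*(k^2 + 9))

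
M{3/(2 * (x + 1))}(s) 3 * pi * csc(pi * s)/2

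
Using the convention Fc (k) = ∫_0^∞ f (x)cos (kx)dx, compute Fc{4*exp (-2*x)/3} 8/ (3*(k^2 + 4))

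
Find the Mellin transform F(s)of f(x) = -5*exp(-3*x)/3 -5*gamma(s)/(3*3^s)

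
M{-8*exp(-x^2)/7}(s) -4*gamma(s/2)/7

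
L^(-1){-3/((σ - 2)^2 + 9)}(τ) -exp(2*τ)*sin(3*τ)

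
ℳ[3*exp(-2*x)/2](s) 3*gamma(s)/(2*2^s)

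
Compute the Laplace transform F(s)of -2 -2/s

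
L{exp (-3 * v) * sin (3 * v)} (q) 3/ ( (q + 3)^2 + 9)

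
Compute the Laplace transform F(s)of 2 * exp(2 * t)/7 2/(7 * (s - 2))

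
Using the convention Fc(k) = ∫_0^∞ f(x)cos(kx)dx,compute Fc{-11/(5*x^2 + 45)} -11*pi*exp(-3*k)/30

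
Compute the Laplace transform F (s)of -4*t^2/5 -8/ (5*s^3)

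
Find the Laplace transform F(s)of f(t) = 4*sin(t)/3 4/(3*(s^2 + 1))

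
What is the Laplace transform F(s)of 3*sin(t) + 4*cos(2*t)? 3/(s^2 + 1) + 4*s/(s^2 + 4)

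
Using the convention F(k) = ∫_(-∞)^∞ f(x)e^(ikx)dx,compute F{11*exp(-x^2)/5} 11*sqrt(pi)*exp(-k^2/4)/5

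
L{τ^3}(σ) 6/σ^4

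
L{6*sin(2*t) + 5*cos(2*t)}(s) 12/(s^2 + 4) + 5*s/(s^2 + 4)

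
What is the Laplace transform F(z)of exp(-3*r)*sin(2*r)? 2/((z + 3)^2 + 4)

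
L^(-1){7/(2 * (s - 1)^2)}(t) 7 * t * exp(t)/2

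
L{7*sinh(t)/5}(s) 7/(5*(s^2 - 1))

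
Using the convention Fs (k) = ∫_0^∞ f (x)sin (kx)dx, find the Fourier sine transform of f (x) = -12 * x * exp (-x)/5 -24 * k/ (5 * (k^2 + 1)^2)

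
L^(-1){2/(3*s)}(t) 2/3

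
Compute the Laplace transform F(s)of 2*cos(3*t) 2*s/(s^2+9)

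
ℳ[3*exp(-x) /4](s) 3*gamma(s) /4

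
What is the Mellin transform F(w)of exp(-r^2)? gamma(w/2)/2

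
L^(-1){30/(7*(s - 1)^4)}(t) 5*t^3*exp(t)/7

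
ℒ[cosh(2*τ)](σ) σ/(σ^2 - 4)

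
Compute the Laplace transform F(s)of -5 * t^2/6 -5/(3 * s^3)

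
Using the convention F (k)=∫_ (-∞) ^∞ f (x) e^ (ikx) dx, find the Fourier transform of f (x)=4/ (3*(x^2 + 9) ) 4*pi*exp (-3*Abs (k) ) /9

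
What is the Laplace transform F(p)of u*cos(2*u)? (p^2-4)/(p^2 + 4)^2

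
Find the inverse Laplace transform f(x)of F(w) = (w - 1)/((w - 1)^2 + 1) exp(x)*cos(x)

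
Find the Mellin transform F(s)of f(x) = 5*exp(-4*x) 5*gamma(s)/4^s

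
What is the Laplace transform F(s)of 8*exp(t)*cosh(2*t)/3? 8*(s - 1)/(3*((s - 1)^2-4))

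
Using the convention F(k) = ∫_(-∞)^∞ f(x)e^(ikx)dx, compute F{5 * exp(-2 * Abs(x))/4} 5/(k^2 + 4)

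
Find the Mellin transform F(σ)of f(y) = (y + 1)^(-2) (-pi*σ + pi)/sin(pi*σ)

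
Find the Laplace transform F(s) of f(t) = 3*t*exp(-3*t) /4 3/(4*(s + 3) ^2) 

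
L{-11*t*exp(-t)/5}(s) -11/(5*(s + 1)^2)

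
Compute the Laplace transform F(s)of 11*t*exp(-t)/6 11/(6*(s + 1)^2)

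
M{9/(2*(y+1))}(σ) 9*pi*csc(pi*σ)/2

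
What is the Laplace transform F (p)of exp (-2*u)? 1/ (p + 2)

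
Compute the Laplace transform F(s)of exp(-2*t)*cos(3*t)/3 (s + 2)/(3*((s + 2)^2 + 9))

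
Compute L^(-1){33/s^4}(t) 11*t^3/2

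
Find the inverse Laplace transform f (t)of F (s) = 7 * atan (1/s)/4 7 * sin (t)/ (4 * t)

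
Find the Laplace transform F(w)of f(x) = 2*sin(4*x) 8/(w^2 + 16)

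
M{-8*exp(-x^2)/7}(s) -4*gamma(s/2)/7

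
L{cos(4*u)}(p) p/(p^2 + 16)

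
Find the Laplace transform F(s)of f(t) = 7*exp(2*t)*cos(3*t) 7*(s - 2)/((s - 2)^2 + 9)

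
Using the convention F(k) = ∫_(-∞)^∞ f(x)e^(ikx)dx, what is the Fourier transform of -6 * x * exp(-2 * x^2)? -3 * sqrt(2) * I * sqrt(pi) * k * exp(-k^2/8)/4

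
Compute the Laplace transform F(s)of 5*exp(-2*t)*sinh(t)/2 5/(2*((s + 2)^2 - 1))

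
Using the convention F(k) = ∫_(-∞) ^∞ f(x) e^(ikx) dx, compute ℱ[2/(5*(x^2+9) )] 2*pi*exp(-3*Abs(k) ) /15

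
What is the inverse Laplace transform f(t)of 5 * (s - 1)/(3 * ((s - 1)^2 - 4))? 5 * exp(t) * cosh(2 * t)/3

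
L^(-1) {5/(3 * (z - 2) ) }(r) 5 * exp(2 * r) /3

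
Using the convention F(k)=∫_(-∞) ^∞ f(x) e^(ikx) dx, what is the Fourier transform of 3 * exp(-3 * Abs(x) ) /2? 9/(k^2 + 9) 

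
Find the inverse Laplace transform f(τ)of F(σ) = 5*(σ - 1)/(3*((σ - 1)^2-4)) 5*exp(τ)*cosh(2*τ)/3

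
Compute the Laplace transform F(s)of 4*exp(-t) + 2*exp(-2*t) 2/(s + 2) + 4/(s + 1)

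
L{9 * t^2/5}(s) 18/(5 * s^3)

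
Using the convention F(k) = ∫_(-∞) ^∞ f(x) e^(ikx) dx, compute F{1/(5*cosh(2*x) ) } pi/(10*cosh(pi*k/4) ) 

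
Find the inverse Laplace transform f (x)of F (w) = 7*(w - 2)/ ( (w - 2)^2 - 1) 7*exp (2*x)*cosh (x)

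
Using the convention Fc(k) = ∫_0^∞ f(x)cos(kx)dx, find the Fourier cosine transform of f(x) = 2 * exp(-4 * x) 8/(k^2+16)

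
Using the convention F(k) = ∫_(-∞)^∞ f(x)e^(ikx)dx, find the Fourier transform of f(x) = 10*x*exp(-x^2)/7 5*I*sqrt(pi)*k*exp(-k^2/4)/7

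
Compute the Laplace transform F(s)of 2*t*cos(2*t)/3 2*(s^2 - 4)/(3*(s^2 + 4)^2)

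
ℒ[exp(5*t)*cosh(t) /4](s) (s - 5) /(4*((s - 5) ^2-1) ) 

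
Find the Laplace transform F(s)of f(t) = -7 -7/s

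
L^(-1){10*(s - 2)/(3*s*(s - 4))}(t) 10*exp(2*t)*cosh(2*t)/3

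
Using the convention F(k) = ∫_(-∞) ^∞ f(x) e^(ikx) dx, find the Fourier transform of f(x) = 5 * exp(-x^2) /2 5 * sqrt(pi) * exp(-k^2/4) /2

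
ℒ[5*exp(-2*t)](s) 5/(s+2)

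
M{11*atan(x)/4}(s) -11*pi*sec(pi*s/2)/(8*s)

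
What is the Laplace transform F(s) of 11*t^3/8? 33/(4*s^4) 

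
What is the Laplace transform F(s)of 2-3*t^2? 2/s - 6/s^3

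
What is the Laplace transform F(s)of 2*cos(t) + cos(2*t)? 2*s/(s^2 + 1) + s/(s^2 + 4)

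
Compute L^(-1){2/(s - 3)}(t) 2*exp(3*t)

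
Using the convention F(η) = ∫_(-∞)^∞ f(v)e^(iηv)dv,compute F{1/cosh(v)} pi/cosh(pi*η/2)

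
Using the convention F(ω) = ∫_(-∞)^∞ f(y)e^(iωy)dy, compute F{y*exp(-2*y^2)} sqrt(2)*I*sqrt(pi)*ω*exp(-ω^2/8)/8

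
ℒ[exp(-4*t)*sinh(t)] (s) 1/((s + 4)^2 - 1)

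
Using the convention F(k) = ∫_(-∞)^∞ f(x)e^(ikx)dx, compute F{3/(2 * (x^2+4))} 3 * pi * exp(-2 * Abs(k))/4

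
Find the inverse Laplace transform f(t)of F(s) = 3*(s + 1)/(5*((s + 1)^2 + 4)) 3*exp(-t)*cos(2*t)/5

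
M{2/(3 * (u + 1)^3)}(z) pi * (z - 2) * (z - 1)/(3 * sin(pi * z))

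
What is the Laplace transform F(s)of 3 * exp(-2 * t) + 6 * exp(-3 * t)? 6/(s + 3) + 3/(s + 2)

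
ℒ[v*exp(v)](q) (q - 1)^(-2)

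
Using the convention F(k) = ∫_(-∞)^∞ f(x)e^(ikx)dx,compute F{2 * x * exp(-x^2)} I * sqrt(pi) * k * exp(-k^2/4)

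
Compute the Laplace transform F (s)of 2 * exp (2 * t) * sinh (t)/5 2/ (5 * ( (s - 2)^2 - 1))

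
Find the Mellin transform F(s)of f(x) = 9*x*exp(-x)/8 9*gamma(s + 1)/8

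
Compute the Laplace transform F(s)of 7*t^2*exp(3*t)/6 7/(3*(s - 3)^3)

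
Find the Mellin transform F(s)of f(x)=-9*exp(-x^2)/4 -9*gamma(s/2)/8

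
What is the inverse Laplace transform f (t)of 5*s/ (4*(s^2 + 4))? 5*cos (2*t)/4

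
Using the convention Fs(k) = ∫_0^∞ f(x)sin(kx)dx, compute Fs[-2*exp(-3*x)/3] -2*k/(3*k^2 + 27)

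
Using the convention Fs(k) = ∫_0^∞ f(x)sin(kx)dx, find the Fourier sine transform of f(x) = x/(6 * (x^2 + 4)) pi * exp(-2 * k)/12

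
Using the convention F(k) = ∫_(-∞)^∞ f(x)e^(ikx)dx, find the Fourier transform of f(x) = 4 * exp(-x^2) 4 * sqrt(pi) * exp(-k^2/4)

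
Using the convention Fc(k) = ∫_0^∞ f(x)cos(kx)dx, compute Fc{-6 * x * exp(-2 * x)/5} 6 * (k^2 - 4)/(5 * (k^2 + 4)^2)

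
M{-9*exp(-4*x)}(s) -9*gamma(s)/4^s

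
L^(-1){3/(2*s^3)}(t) 3*t^2/4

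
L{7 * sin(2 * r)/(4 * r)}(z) 7 * atan(2/z)/4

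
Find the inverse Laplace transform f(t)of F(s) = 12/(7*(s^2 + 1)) 12*sin(t)/7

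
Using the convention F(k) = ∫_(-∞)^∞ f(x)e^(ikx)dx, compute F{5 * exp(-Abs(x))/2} 5/(k^2+1)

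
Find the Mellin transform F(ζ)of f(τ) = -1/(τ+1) -pi * csc(pi * ζ)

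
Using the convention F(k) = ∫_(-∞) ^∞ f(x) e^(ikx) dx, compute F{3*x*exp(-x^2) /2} 3*I*sqrt(pi)*k*exp(-k^2/4) /4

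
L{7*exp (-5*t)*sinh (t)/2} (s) 7/ (2*( (s + 5)^2-1))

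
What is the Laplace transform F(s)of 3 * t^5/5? 72/s^6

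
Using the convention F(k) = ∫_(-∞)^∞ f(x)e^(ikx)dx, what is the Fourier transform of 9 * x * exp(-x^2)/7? 9 * I * sqrt(pi) * k * exp(-k^2/4)/14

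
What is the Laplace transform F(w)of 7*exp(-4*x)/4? 7/(4*(w + 4))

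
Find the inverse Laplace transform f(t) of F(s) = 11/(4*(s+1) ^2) 11*t*exp(-t) /4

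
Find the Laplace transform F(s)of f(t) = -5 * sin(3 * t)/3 -5/(s^2 + 9)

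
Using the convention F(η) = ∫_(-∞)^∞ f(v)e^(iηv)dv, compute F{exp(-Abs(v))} 2/(η^2 + 1)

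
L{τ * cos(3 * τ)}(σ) (σ^2 - 9)/(σ^2 + 9)^2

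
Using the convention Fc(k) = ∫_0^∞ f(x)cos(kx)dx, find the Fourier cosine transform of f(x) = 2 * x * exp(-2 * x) 2 * (4 - k^2)/(k^2 + 4)^2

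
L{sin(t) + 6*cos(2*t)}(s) 6*s/(s^2 + 4) + 1/(s^2 + 1)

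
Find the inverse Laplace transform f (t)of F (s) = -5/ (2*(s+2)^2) -5*t*exp (-2*t)/2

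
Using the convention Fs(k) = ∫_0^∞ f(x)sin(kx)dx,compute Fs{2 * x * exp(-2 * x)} 8 * k/(k^2 + 4)^2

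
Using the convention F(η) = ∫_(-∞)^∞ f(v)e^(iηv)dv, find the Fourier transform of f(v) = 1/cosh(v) pi/cosh(pi*η/2)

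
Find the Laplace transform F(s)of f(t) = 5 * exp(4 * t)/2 5/(2 * (s - 4))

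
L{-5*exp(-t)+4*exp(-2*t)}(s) 4/(s+2) - 5/(s+1)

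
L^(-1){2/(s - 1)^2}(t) 2 * t * exp(t)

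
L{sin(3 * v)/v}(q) atan(3/q)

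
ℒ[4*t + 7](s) 7/s + 4/s^2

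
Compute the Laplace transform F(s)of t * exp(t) (s - 1)^(-2)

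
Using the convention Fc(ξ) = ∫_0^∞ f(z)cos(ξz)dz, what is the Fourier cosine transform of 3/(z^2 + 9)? pi * exp(-3 * ξ)/2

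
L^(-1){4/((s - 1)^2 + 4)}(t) 2*exp(t)*sin(2*t)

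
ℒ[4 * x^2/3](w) 8/(3 * w^3) 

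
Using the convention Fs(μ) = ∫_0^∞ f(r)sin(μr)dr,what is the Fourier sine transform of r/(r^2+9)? pi*exp(-3*μ)/2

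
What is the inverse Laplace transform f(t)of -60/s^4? -10*t^3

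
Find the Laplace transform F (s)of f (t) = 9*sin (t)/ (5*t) 9*atan (1/s)/5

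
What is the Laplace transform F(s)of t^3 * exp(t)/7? 6/(7 * (s - 1)^4)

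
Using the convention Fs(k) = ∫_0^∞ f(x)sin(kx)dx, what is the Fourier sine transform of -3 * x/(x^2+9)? -3 * pi * exp(-3 * k)/2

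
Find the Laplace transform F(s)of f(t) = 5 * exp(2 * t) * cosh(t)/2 5 * (s - 2)/(2 * ((s - 2)^2 - 1))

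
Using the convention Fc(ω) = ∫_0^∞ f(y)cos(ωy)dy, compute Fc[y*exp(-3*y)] (9 - ω^2)/(ω^2 + 9)^2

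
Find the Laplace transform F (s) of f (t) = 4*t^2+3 8/s^3+3/s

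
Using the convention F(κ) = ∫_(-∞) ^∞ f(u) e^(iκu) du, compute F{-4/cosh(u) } -4 * pi/cosh(pi * κ/2) 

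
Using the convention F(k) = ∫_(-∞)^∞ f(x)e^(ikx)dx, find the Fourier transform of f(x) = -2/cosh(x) -2*pi/cosh(pi*k/2)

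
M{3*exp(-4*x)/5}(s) 3*gamma(s)/(5*4^s)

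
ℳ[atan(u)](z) -pi*sec(pi*z/2) /(2*z) 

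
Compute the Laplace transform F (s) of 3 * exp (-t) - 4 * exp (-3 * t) 3/ (s + 1) - 4/ (s + 3) 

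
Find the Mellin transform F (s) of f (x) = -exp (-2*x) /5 -gamma (s) / (5*2^s) 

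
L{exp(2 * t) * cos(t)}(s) (s - 2)/((s - 2)^2+1)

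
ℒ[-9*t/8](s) -9/(8*s^2)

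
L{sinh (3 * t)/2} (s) 3/ (2 * (s^2 - 9))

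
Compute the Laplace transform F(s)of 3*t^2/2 3/s^3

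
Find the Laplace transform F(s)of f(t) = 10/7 10/(7*s)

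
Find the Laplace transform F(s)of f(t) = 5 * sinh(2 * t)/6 5/(3 * (s^2 - 4))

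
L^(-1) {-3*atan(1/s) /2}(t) -3*sin(t) /(2*t) 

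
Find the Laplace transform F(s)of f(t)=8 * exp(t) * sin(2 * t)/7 16/(7 * ((s - 1)^2 + 4))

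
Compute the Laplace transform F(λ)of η λ^(-2)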